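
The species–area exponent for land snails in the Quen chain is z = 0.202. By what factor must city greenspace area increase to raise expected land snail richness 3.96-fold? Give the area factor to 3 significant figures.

(A₂/A₁)^0.202 = 3.96, so A₂/A₁ = 3.96^(1/0.202) = 3.96^4.95
ln(A₂/A₁) = ln 3.96 / 0.202 = 1.3762 / 0.202 = 6.8131
A₂/A₁ = e^6.8131 ≈ 909.7

910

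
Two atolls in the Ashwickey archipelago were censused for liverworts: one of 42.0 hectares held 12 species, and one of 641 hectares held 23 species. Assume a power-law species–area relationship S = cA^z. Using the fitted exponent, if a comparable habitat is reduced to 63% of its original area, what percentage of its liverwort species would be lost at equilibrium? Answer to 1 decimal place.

10.4%

z = ln(23/12) / ln(641/42) = 0.6506 / 2.7254 = 0.2387
S_new/S_old = (A_new/A_old)^z = 0.63^0.2387 = exp(0.2387 × -0.4620) = 0.8956
Fraction lost = 1 − 0.8956 = 0.1044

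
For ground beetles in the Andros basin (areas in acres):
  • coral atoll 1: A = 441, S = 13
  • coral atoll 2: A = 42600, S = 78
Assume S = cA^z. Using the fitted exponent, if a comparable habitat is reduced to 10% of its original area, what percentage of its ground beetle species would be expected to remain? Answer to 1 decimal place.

z = ln(78/13) / ln(42600/441) = 1.7918 / 4.5706 = 0.3920
S_new/S_old = (A_new/A_old)^z = 0.1^0.3920 = exp(0.3920 × -2.3026) = 0.4055

40.5%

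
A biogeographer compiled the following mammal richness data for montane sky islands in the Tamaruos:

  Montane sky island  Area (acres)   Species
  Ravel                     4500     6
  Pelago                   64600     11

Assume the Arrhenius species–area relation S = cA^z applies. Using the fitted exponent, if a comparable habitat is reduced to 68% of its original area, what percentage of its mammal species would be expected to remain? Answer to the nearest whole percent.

92%

z = ln(11/6) / ln(64600/4500) = 0.6061 / 2.6641 = 0.2275
S_new/S_old = (A_new/A_old)^z = 0.68^0.2275 = exp(0.2275 × -0.3857) = 0.916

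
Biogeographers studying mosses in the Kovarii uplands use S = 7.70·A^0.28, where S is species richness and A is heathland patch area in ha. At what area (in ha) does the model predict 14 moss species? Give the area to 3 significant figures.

8.46 ha

14 = 7.7 × A^0.28  ⇒  A^0.28 = 14/7.7 = 1.818
ln A = ln(1.818) / 0.28 = 0.5978 / 0.28 = 2.1351
A = e^2.1351 ≈ 8.458 ha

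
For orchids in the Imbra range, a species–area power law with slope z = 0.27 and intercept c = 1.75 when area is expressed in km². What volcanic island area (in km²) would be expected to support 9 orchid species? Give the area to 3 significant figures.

431 km²

9 = 1.75 × A^0.27  ⇒  A^0.27 = 9/1.75 = 5.143
ln A = ln(5.143) / 0.27 = 1.6376 / 0.27 = 6.0652
A = e^6.0652 ≈ 430.6 km²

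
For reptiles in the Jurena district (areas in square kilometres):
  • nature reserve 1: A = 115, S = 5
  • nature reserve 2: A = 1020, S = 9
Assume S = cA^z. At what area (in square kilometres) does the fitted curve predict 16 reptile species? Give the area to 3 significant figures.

z = ln(9/5) / ln(1020/115) = 0.5878 / 2.1826 = 0.2693
c = 5 / 115^0.2693 = 5 / 3.589 = 1.393
A = (16/1.393)^(1/0.2693) ⇒ ln A = ln(11.48)/0.2693 = 9.0641
A = e^9.0641 ≈ 8639 square kilometres

8640 square kilometres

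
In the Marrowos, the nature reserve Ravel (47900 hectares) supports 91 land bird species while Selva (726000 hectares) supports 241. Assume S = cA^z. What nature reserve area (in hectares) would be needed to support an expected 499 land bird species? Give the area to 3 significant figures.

5540000 hectares

z = ln(241/91) / ln(726000/47900) = 0.9739 / 2.7184 = 0.3583
c = 91 / 47900^0.3583 = 91 / 47.51 = 1.915
A = (499/1.915)^(1/0.3583) ⇒ ln A = ln(260.5)/0.3583 = 15.5268
A = e^15.5268 ≈ 5535827 hectares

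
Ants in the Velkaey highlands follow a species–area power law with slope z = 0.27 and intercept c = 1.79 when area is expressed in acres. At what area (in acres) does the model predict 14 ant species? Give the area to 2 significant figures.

14 = 1.79 × A^0.27  ⇒  A^0.27 = 14/1.79 = 7.821
ln A = ln(7.821) / 0.27 = 2.0568 / 0.27 = 7.6179
A = e^7.6179 ≈ 2034 acres

2000 acres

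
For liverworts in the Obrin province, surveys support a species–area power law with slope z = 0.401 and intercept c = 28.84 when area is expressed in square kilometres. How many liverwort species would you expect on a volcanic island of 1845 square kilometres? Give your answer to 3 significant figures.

S = 28.84 × 1845^0.401
ln S = ln 28.84 + 0.401 × ln 1845 = 3.3618 + 0.401 × 7.5202 = 6.3774
S = e^6.3774 ≈ 588.4

588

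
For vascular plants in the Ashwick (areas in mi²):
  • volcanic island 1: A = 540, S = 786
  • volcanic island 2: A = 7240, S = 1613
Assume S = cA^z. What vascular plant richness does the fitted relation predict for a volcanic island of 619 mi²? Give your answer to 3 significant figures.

z = ln(1613/786) / ln(7240/540) = 0.7189 / 2.5958 = 0.2769
c = 786 / 540^0.2769 = 786 / 5.711 = 137.6
S₃ = 137.6 × 619^0.2769 = 137.6 × 5.931 ≈ 816.3

816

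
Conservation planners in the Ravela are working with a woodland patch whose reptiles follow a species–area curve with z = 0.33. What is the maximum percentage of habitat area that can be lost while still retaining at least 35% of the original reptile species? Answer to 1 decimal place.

Need (A_new/A_old)^0.33 = 0.35, so A_new/A_old = 0.35^(1/0.33) = 0.35^3.03
ln(A_new/A_old) = ln 0.35 / 0.33 = -1.0498 / 0.33 = -3.1813
A_new/A_old = e^-3.1813 ≈ 0.04153
Fraction that can be lost = 1 − 0.04153 = 0.9585

95.8%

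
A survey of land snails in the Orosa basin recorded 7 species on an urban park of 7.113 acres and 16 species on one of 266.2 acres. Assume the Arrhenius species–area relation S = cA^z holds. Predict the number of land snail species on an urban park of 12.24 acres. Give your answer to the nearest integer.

z = ln(16/7) / ln(266.2/7.113) = 0.8267 / 3.6223 = 0.2282
c = 7 / 7.113^0.2282 = 7 / 1.565 = 4.473
S₃ = 4.473 × 12.24^0.2282 = 4.473 × 1.771 ≈ 7.923

8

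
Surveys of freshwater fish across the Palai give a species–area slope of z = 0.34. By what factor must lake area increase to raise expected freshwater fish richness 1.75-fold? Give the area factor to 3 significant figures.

5.19

(A₂/A₁)^0.34 = 1.75, so A₂/A₁ = 1.75^(1/0.34) = 1.75^2.941
ln(A₂/A₁) = ln 1.75 / 0.34 = 0.5596 / 0.34 = 1.6459
A₂/A₁ = e^1.6459 ≈ 5.186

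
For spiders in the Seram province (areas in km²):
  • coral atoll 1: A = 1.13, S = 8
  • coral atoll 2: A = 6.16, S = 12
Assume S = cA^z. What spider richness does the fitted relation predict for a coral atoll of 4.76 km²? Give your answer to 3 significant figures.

z = ln(12/8) / ln(6.16/1.13) = 0.4055 / 1.6959 = 0.2391
c = 8 / 1.13^0.2391 = 8 / 1.03 = 7.77
S₃ = 7.77 × 4.76^0.2391 = 7.77 × 1.452 ≈ 11.28

11.3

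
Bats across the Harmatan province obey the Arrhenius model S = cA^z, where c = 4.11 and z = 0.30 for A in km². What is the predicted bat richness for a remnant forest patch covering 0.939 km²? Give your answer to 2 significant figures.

S = 4.11 × 0.939^0.3 = 4.11 × 0.9813 ≈ 4.033

4.0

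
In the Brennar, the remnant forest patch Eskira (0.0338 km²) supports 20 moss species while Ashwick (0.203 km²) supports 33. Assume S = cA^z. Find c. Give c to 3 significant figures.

51.5

z = ln(S₂/S₁) / ln(A₂/A₁) = ln(33/20) / ln(0.203/0.0338) = 0.5008 / 1.7927 = 0.2793
c = S₁ / A₁^z = 20 / 0.0338^0.2793 = 20 / 0.3882 = 51.52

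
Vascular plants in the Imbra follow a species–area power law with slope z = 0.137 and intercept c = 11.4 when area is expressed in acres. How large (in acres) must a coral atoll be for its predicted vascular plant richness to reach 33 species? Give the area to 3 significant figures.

33 = 11.4 × A^0.137  ⇒  A^0.137 = 33/11.4 = 2.895
ln A = ln(2.895) / 0.137 = 1.0629 / 0.137 = 7.7584
A = e^7.7584 ≈ 2341 acres

2340 acres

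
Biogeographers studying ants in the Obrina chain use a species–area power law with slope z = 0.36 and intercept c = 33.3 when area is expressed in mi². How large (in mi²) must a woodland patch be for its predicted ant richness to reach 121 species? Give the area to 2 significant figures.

36 mi²

121 = 33.3 × A^0.36  ⇒  A^0.36 = 121/33.3 = 3.634
ln A = ln(3.634) / 0.36 = 1.2902 / 0.36 = 3.5840
A = e^3.5840 ≈ 36.02 mi²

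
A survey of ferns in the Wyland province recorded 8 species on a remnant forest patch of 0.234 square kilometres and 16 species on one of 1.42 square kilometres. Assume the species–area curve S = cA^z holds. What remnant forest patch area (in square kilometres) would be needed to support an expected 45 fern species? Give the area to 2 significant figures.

z = ln(16/8) / ln(1.42/0.234) = 0.6931 / 1.8031 = 0.3844
c = 8 / 0.234^0.3844 = 8 / 0.5722 = 13.98
A = (45/13.98)^(1/0.3844) ⇒ ln A = ln(3.218)/0.3844 = 3.0406
A = e^3.0406 ≈ 20.92 square kilometres

21 square kilometres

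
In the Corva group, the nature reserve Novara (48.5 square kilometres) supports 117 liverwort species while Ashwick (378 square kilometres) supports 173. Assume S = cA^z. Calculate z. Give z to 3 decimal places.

0.190

Taking logs: ln S = ln c + z ln A, so z = (ln S₂ − ln S₁)/(ln A₂ − ln A₁).
z = ln(173/117) / ln(378/48.5) = ln(1.479) / ln(7.794) = 0.3911 / 2.0533 = 0.1905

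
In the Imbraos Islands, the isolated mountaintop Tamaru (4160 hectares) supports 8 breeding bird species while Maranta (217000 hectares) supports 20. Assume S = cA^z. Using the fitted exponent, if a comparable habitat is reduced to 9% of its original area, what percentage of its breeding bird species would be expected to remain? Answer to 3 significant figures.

z = ln(20/8) / ln(217000/4160) = 0.9163 / 3.9544 = 0.2317
S_new/S_old = (A_new/A_old)^z = 0.09^0.2317 = exp(0.2317 × -2.4079) = 0.5724

57.2%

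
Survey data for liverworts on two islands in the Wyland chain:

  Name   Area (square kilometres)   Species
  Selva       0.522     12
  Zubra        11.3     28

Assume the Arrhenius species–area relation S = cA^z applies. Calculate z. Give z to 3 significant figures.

Taking logs: ln S = ln c + z ln A, so z = (ln S₂ − ln S₁)/(ln A₂ − ln A₁).
z = ln(28/12) / ln(11.3/0.522) = ln(2.333) / ln(21.65) = 0.8473 / 3.0749 = 0.2756

0.276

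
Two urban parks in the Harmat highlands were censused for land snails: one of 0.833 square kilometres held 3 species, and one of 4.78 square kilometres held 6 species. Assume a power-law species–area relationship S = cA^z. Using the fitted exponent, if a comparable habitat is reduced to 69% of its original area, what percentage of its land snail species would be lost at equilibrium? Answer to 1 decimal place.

13.7%

z = ln(6/3) / ln(4.78/0.833) = 0.6931 / 1.7472 = 0.3967
S_new/S_old = (A_new/A_old)^z = 0.69^0.3967 = exp(0.3967 × -0.3711) = 0.8631
Fraction lost = 1 − 0.8631 = 0.1369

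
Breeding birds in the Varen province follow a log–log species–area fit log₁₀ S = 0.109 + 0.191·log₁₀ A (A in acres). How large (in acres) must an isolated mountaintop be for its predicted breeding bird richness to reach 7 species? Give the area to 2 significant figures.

7 = 1.285 × A^0.191  ⇒  A^0.191 = 7/1.285 = 5.446
ln A = ln(5.446) / 0.191 = 1.6949 / 0.191 = 8.8740
A = e^8.8740 ≈ 7144 acres

7100 acres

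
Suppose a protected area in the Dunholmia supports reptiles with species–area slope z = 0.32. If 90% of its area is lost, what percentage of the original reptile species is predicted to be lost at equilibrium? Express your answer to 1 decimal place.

52.1%

S_new/S_old = (A_new/A_old)^z = 0.1^0.32
= exp(0.32 × ln 0.1) = exp(0.32 × -2.3026) = exp(-0.7368) ≈ 0.4786
Fraction lost = 1 − 0.4786 = 0.5214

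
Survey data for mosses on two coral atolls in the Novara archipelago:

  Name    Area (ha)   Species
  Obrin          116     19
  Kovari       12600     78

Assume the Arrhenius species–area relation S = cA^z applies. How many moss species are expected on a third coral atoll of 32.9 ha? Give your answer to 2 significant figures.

13

z = ln(78/19) / ln(12600/116) = 1.4123 / 4.6879 = 0.3013
c = 19 / 116^0.3013 = 19 / 4.187 = 4.537
S₃ = 4.537 × 32.9^0.3013 = 4.537 × 2.865 ≈ 13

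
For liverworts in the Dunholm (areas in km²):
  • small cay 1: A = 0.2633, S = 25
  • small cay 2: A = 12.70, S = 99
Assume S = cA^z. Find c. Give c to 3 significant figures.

40.2

z = ln(S₂/S₁) / ln(A₂/A₁) = ln(99/25) / ln(12.7/0.2633) = 1.3762 / 3.8761 = 0.3551
c = S₁ / A₁^z = 25 / 0.2633^0.3551 = 25 / 0.6226 = 40.15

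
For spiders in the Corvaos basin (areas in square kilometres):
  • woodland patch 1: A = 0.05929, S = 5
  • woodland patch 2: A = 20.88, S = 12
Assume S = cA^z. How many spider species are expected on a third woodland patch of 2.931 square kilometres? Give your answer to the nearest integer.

z = ln(12/5) / ln(20.88/0.05929) = 0.8755 / 5.8641 = 0.1493
c = 5 / 0.05929^0.1493 = 5 / 0.6559 = 7.624
S₃ = 7.624 × 2.931^0.1493 = 7.624 × 1.174 ≈ 8.951

9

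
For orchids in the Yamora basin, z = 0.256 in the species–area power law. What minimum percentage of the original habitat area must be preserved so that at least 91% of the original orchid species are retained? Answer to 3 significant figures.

Need (A_new/A_old)^0.256 = 0.91, so A_new/A_old = 0.91^(1/0.256) = 0.91^3.906
ln(A_new/A_old) = ln 0.91 / 0.256 = -0.0943 / 0.256 = -0.3684
A_new/A_old = e^-0.3684 ≈ 0.6918

69.2%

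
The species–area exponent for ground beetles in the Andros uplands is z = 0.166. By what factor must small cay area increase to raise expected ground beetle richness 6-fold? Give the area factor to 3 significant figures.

48700

(A₂/A₁)^0.166 = 6, so A₂/A₁ = 6^(1/0.166) = 6^6.024
ln(A₂/A₁) = ln 6 / 0.166 = 1.7918 / 0.166 = 10.7937
A₂/A₁ = e^10.7937 ≈ 48714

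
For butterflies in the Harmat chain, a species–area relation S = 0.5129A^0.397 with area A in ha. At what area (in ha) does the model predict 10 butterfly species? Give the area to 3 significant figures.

1780 ha

10 = 0.5129 × A^0.397  ⇒  A^0.397 = 10/0.5129 = 19.5
ln A = ln(19.5) / 0.397 = 2.9703 / 0.397 = 7.4818
A = e^7.4818 ≈ 1775 ha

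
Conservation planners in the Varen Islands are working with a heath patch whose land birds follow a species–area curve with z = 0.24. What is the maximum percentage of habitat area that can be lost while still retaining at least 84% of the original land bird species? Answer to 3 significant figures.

Need (A_new/A_old)^0.24 = 0.84, so A_new/A_old = 0.84^(1/0.24) = 0.84^4.167
ln(A_new/A_old) = ln 0.84 / 0.24 = -0.1744 / 0.24 = -0.7265
A_new/A_old = e^-0.7265 ≈ 0.4836
Fraction that can be lost = 1 − 0.4836 = 0.5164

51.6%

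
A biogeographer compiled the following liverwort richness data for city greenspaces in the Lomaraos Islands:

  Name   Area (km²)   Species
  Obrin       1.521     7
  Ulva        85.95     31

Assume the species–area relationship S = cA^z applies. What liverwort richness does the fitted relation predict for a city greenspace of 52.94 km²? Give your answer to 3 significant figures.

25.9

z = ln(31/7) / ln(85.95/1.521) = 1.4881 / 4.0344 = 0.3688
c = 7 / 1.521^0.3688 = 7 / 1.167 = 5.997
S₃ = 5.997 × 52.94^0.3688 = 5.997 × 4.323 ≈ 25.93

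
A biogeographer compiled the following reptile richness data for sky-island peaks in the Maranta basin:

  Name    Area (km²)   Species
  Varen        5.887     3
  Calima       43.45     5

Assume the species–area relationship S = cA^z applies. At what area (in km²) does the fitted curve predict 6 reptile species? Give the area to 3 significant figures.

88.7 km²

z = ln(5/3) / ln(43.45/5.887) = 0.5108 / 1.9989 = 0.2556
c = 3 / 5.887^0.2556 = 3 / 1.573 = 1.907
A = (6/1.907)^(1/0.2556) ⇒ ln A = ln(3.146)/0.2556 = 4.4850
A = e^4.4850 ≈ 88.68 km²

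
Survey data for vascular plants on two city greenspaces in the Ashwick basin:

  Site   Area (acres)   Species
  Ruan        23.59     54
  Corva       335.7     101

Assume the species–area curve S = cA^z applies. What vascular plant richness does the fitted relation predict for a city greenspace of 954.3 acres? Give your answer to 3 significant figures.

129

z = ln(101/54) / ln(335.7/23.59) = 0.6261 / 2.6554 = 0.2358
c = 54 / 23.59^0.2358 = 54 / 2.107 = 25.63
S₃ = 25.63 × 954.3^0.2358 = 25.63 × 5.042 ≈ 129.2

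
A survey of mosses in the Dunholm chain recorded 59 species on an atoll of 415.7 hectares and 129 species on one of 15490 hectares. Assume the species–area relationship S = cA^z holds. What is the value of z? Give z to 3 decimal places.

Taking logs: ln S = ln c + z ln A, so z = (ln S₂ − ln S₁)/(ln A₂ − ln A₁).
z = ln(129/59) / ln(15490/415.7) = ln(2.186) / ln(37.26) = 0.7823 / 3.6180 = 0.2162

0.216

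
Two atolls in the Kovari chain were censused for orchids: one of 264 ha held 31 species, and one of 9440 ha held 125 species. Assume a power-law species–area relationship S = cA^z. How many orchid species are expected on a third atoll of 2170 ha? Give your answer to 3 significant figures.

z = ln(125/31) / ln(9440/264) = 1.3943 / 3.5768 = 0.3898
c = 31 / 264^0.3898 = 31 / 8.79 = 3.527
S₃ = 3.527 × 2170^0.3898 = 3.527 × 19.98 ≈ 70.47

70.5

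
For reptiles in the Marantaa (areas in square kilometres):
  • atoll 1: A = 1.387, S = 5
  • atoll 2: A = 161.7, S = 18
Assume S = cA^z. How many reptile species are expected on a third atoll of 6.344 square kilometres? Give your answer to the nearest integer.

z = ln(18/5) / ln(161.7/1.387) = 1.2809 / 4.7586 = 0.2692
c = 5 / 1.387^0.2692 = 5 / 1.092 = 4.579
S₃ = 4.579 × 6.344^0.2692 = 4.579 × 1.644 ≈ 7.528

8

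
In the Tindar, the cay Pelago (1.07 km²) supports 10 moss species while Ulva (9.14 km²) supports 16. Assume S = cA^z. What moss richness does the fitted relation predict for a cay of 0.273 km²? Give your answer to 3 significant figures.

z = ln(16/10) / ln(9.14/1.07) = 0.4700 / 2.1450 = 0.2191
c = 10 / 1.07^0.2191 = 10 / 1.015 = 9.853
S₃ = 9.853 × 0.273^0.2191 = 9.853 × 0.7524 ≈ 7.413

7.41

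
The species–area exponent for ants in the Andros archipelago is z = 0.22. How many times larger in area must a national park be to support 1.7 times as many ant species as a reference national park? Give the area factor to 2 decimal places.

11.16

(A₂/A₁)^0.22 = 1.7, so A₂/A₁ = 1.7^(1/0.22) = 1.7^4.545
ln(A₂/A₁) = ln 1.7 / 0.22 = 0.5306 / 0.22 = 2.4119
A₂/A₁ = e^2.4119 ≈ 11.16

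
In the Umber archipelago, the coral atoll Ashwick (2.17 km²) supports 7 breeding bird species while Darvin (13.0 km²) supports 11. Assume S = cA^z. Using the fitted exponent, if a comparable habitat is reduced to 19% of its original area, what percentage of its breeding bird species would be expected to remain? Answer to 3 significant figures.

65.8%

z = ln(11/7) / ln(13/2.17) = 0.4520 / 1.7902 = 0.2525
S_new/S_old = (A_new/A_old)^z = 0.19^0.2525 = exp(0.2525 × -1.6607) = 0.6575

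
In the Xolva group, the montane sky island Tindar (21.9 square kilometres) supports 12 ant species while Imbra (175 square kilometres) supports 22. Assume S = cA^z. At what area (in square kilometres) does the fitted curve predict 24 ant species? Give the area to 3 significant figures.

z = ln(22/12) / ln(175/21.9) = 0.6061 / 2.0783 = 0.2916
c = 12 / 21.9^0.2916 = 12 / 2.46 = 4.878
A = (24/4.878)^(1/0.2916) ⇒ ln A = ln(4.92)/0.2916 = 5.4631
A = e^5.4631 ≈ 235.8 square kilometres

236 square kilometres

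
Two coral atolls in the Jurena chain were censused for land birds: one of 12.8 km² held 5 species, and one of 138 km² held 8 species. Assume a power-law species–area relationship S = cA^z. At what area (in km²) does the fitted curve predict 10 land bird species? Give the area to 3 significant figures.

z = ln(8/5) / ln(138/12.8) = 0.4700 / 2.3778 = 0.1977
c = 5 / 12.8^0.1977 = 5 / 1.655 = 3.021
A = (10/3.021)^(1/0.1977) ⇒ ln A = ln(3.31)/0.1977 = 6.0562
A = e^6.0562 ≈ 426.7 km²

427 km²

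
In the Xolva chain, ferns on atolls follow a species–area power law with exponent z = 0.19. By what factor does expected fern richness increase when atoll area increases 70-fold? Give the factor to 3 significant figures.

2.24

S₂/S₁ = (A₂/A₁)^z = 70^0.19
ln(S₂/S₁) = 0.19 × ln 70 = 0.19 × 4.2485 = 0.8072
S₂/S₁ = e^0.8072 ≈ 2.242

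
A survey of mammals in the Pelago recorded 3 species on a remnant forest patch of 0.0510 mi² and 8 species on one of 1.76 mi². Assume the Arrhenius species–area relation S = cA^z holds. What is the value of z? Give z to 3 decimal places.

Taking logs: ln S = ln c + z ln A, so z = (ln S₂ − ln S₁)/(ln A₂ − ln A₁).
z = ln(8/3) / ln(1.76/0.051) = ln(2.667) / ln(34.51) = 0.9808 / 3.5412 = 0.2770

0.277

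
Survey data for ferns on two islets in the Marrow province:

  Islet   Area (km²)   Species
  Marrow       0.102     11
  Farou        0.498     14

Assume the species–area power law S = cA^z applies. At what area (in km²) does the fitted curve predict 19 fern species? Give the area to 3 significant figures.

z = ln(14/11) / ln(0.498/0.102) = 0.2412 / 1.5856 = 0.1521
c = 11 / 0.102^0.1521 = 11 / 0.7067 = 15.57
A = (19/15.57)^(1/0.1521) ⇒ ln A = ln(1.221)/0.1521 = 1.3107
A = e^1.3107 ≈ 3.709 km²

3.71 km²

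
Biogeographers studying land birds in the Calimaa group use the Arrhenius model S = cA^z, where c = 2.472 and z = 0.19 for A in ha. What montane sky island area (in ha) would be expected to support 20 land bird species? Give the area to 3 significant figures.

60100 ha

20 = 2.472 × A^0.19  ⇒  A^0.19 = 20/2.472 = 8.091
ln A = ln(8.091) / 0.19 = 2.0907 / 0.19 = 11.0037
A = e^11.0037 ≈ 60097 ha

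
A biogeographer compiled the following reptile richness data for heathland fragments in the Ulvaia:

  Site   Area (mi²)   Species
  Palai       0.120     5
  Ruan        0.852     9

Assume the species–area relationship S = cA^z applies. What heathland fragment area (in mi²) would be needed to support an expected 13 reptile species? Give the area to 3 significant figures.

z = ln(9/5) / ln(0.852/0.12) = 0.5878 / 1.9601 = 0.2999
c = 5 / 0.12^0.2999 = 5 / 0.5295 = 9.443
A = (13/9.443)^(1/0.2999) ⇒ ln A = ln(1.377)/0.2999 = 1.0661
A = e^1.0661 ≈ 2.904 mi²

2.90 mi²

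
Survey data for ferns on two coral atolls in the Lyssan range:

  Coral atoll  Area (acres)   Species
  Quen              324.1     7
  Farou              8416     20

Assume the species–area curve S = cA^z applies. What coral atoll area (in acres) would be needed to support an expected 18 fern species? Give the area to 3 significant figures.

6070 acres

z = ln(20/7) / ln(8416/324.1) = 1.0498 / 3.2568 = 0.3223
c = 7 / 324.1^0.3223 = 7 / 6.446 = 1.086
A = (18/1.086)^(1/0.3223) ⇒ ln A = ln(16.58)/0.3223 = 8.7110
A = e^8.7110 ≈ 6070 acres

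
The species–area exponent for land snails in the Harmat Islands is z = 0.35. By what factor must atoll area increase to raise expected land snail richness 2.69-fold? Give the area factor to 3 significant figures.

16.9

(A₂/A₁)^0.35 = 2.69, so A₂/A₁ = 2.69^(1/0.35) = 2.69^2.857
ln(A₂/A₁) = ln 2.69 / 0.35 = 0.9895 / 0.35 = 2.8273
A₂/A₁ = e^2.8273 ≈ 16.9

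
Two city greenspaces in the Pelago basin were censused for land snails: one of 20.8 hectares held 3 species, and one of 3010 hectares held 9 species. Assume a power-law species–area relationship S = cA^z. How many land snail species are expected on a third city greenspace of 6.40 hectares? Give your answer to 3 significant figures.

z = ln(9/3) / ln(3010/20.8) = 1.0986 / 4.9747 = 0.2208
c = 3 / 20.8^0.2208 = 3 / 1.955 = 1.535
S₃ = 1.535 × 6.4^0.2208 = 1.535 × 1.507 ≈ 2.312

2.31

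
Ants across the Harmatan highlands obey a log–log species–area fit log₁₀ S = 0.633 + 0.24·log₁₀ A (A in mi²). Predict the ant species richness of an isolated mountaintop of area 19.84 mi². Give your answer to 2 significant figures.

8.8

S = 4.295 × 19.84^0.24
ln S = ln 4.295 + 0.24 × ln 19.84 = 1.4575 + 0.24 × 2.9877 = 2.1746
S = e^2.1746 ≈ 8.799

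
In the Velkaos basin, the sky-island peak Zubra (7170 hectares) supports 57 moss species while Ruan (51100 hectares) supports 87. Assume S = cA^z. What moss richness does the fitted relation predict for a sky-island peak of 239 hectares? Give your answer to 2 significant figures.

27

z = ln(87/57) / ln(51100/7170) = 0.4229 / 1.9639 = 0.2153
c = 57 / 7170^0.2153 = 57 / 6.763 = 8.428
S₃ = 8.428 × 239^0.2153 = 8.428 × 3.252 ≈ 27.4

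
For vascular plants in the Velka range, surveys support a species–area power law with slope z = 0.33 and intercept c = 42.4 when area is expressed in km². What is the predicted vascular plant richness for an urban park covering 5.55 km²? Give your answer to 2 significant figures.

75

S = 42.4 × 5.55^0.33 = 42.4 × 1.76 ≈ 74.64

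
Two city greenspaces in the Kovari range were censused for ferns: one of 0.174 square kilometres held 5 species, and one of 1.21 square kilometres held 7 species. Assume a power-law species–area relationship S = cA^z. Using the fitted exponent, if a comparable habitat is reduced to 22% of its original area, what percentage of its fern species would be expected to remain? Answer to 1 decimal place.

76.9%

z = ln(7/5) / ln(1.21/0.174) = 0.3365 / 1.9393 = 0.1735
S_new/S_old = (A_new/A_old)^z = 0.22^0.1735 = exp(0.1735 × -1.5141) = 0.769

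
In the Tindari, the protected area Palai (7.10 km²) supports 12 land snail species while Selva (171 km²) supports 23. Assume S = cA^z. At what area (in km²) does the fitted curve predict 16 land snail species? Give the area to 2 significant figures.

29 km²

z = ln(23/12) / ln(171/7.1) = 0.6506 / 3.1816 = 0.2045
c = 12 / 7.1^0.2045 = 12 / 1.493 = 8.037
A = (16/8.037)^(1/0.2045) ⇒ ln A = ln(1.991)/0.2045 = 3.3669
A = e^3.3669 ≈ 28.99 km²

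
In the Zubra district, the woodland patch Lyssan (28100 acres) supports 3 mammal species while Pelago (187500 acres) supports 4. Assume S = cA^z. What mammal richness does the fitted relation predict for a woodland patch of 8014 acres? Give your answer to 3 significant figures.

2.48

z = ln(4/3) / ln(187500/28100) = 0.2877 / 1.8980 = 0.1516
c = 3 / 28100^0.1516 = 3 / 4.724 = 0.6351
S₃ = 0.6351 × 8014^0.1516 = 0.6351 × 3.906 ≈ 2.48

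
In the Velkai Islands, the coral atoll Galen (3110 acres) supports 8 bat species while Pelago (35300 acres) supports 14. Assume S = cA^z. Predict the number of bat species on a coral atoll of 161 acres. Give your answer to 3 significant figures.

4.04

z = ln(14/8) / ln(35300/3110) = 0.5596 / 2.4293 = 0.2304
c = 8 / 3110^0.2304 = 8 / 6.377 = 1.255
S₃ = 1.255 × 161^0.2304 = 1.255 × 3.224 ≈ 4.044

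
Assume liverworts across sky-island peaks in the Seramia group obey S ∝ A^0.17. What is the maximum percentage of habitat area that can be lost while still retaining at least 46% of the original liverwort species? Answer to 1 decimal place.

Need (A_new/A_old)^0.17 = 0.46, so A_new/A_old = 0.46^(1/0.17) = 0.46^5.882
ln(A_new/A_old) = ln 0.46 / 0.17 = -0.7765 / 0.17 = -4.5678
A_new/A_old = e^-4.5678 ≈ 0.01038
Fraction that can be lost = 1 − 0.01038 = 0.9896

99.0%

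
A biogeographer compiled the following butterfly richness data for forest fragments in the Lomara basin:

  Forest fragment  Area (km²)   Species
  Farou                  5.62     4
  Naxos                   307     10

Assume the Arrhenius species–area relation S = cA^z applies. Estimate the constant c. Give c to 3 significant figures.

2.69

z = ln(S₂/S₁) / ln(A₂/A₁) = ln(10/4) / ln(307/5.62) = 0.9163 / 4.0005 = 0.2290
c = S₁ / A₁^z = 4 / 5.62^0.2290 = 4 / 1.485 = 2.694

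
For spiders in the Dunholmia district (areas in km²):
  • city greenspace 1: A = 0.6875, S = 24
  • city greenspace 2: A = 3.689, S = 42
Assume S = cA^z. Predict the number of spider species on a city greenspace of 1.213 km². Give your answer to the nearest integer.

z = ln(42/24) / ln(3.689/0.6875) = 0.5596 / 1.6800 = 0.3331
c = 24 / 0.6875^0.3331 = 24 / 0.8827 = 27.19
S₃ = 27.19 × 1.213^0.3331 = 27.19 × 1.066 ≈ 29

29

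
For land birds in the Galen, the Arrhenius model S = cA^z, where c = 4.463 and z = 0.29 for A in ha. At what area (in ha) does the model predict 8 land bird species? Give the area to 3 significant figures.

7.48 ha

8 = 4.463 × A^0.29  ⇒  A^0.29 = 8/4.463 = 1.793
ln A = ln(1.793) / 0.29 = 0.5836 / 0.29 = 2.0125
A = e^2.0125 ≈ 7.482 ha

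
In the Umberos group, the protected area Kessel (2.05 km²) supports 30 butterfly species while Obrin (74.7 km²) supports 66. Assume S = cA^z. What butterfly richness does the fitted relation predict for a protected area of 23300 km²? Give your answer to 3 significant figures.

z = ln(66/30) / ln(74.7/2.05) = 0.7885 / 3.5956 = 0.2193
c = 30 / 2.05^0.2193 = 30 / 1.17 = 25.63
S₃ = 25.63 × 23300^0.2193 = 25.63 × 9.072 ≈ 232.5

233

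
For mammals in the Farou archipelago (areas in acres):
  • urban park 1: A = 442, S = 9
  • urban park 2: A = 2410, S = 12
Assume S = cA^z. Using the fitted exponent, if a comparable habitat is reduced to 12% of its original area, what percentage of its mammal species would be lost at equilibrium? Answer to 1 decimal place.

30.2%

z = ln(12/9) / ln(2410/442) = 0.2877 / 1.6961 = 0.1696
S_new/S_old = (A_new/A_old)^z = 0.12^0.1696 = exp(0.1696 × -2.1203) = 0.6979
Fraction lost = 1 − 0.6979 = 0.3021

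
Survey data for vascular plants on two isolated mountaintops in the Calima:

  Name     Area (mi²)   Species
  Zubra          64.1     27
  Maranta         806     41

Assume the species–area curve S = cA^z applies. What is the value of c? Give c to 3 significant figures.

z = ln(S₂/S₁) / ln(A₂/A₁) = ln(41/27) / ln(806/64.1) = 0.4177 / 2.5316 = 0.1650
c = S₁ / A₁^z = 27 / 64.1^0.1650 = 27 / 1.987 = 13.59

13.6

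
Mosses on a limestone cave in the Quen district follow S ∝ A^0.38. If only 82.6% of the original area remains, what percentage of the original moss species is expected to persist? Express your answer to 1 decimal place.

S_new/S_old = (A_new/A_old)^z = 0.826^0.38
= exp(0.38 × ln 0.826) = exp(0.38 × -0.1912) = exp(-0.0726) ≈ 0.9299

93.0%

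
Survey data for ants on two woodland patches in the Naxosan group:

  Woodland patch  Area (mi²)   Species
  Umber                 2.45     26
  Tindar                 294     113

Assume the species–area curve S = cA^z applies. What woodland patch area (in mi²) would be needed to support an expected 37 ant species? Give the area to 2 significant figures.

z = ln(113/26) / ln(294/2.45) = 1.4693 / 4.7875 = 0.3069
c = 26 / 2.45^0.3069 = 26 / 1.317 = 19.75
A = (37/19.75)^(1/0.3069) ⇒ ln A = ln(1.874)/0.3069 = 2.0457
A = e^2.0457 ≈ 7.735 mi²

7.7 mi²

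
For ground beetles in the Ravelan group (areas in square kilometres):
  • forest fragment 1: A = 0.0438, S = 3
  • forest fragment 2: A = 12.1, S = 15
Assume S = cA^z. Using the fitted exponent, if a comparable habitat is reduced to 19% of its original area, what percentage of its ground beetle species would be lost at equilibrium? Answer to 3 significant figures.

z = ln(15/3) / ln(12.1/0.0438) = 1.6094 / 5.6213 = 0.2863
S_new/S_old = (A_new/A_old)^z = 0.19^0.2863 = exp(0.2863 × -1.6607) = 0.6216
Fraction lost = 1 − 0.6216 = 0.3784

37.8%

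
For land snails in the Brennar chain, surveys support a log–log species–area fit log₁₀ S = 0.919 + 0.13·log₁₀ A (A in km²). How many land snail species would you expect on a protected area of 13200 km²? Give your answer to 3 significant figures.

28.5

S = 8.299 × 13200^0.13
ln S = ln 8.299 + 0.13 × ln 13200 = 2.1161 + 0.13 × 9.4880 = 3.3495
S = e^3.3495 ≈ 28.49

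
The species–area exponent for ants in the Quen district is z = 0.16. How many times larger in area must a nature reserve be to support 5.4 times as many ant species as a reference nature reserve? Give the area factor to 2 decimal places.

(A₂/A₁)^0.16 = 5.4, so A₂/A₁ = 5.4^(1/0.16) = 5.4^6.25
ln(A₂/A₁) = ln 5.4 / 0.16 = 1.6864 / 0.16 = 10.5400
A₂/A₁ = e^10.5400 ≈ 37797

37797.32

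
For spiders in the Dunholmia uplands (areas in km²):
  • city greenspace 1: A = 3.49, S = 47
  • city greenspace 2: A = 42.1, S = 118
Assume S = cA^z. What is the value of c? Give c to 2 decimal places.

29.61

z = ln(S₂/S₁) / ln(A₂/A₁) = ln(118/47) / ln(42.1/3.49) = 0.9205 / 2.4901 = 0.3697
c = S₁ / A₁^z = 47 / 3.49^0.3697 = 47 / 1.587 = 29.61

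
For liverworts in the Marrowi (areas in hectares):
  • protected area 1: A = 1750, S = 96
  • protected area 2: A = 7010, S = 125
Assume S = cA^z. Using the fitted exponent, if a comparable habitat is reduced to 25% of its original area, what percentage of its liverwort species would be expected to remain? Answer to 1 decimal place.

z = ln(125/96) / ln(7010/1750) = 0.2640 / 1.3877 = 0.1902
S_new/S_old = (A_new/A_old)^z = 0.25^0.1902 = exp(0.1902 × -1.3863) = 0.7682

76.8%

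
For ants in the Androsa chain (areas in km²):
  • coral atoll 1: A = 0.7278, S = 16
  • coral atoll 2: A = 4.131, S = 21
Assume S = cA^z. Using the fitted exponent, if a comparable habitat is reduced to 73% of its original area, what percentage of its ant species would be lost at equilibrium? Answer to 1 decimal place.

z = ln(21/16) / ln(4.131/0.7278) = 0.2719 / 1.7362 = 0.1566
S_new/S_old = (A_new/A_old)^z = 0.73^0.1566 = exp(0.1566 × -0.3147) = 0.9519
Fraction lost = 1 − 0.9519 = 0.0481

4.8%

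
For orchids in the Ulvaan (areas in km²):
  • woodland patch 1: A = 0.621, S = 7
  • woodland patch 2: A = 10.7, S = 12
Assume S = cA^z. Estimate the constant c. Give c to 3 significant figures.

7.66

z = ln(S₂/S₁) / ln(A₂/A₁) = ln(12/7) / ln(10.7/0.621) = 0.5390 / 2.8467 = 0.1893
c = S₁ / A₁^z = 7 / 0.621^0.1893 = 7 / 0.9137 = 7.661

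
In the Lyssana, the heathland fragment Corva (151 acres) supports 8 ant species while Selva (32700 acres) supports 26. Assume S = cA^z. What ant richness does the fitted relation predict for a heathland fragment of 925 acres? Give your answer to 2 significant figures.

12

z = ln(26/8) / ln(32700/151) = 1.1787 / 5.3779 = 0.2192
c = 8 / 151^0.2192 = 8 / 3.003 = 2.664
S₃ = 2.664 × 925^0.2192 = 2.664 × 4.468 ≈ 11.9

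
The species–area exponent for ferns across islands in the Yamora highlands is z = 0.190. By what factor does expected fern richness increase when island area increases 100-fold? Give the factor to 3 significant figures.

2.40

S₂/S₁ = (A₂/A₁)^z = 100^0.19
ln(S₂/S₁) = 0.19 × ln 100 = 0.19 × 4.6052 = 0.8750
S₂/S₁ = e^0.8750 ≈ 2.399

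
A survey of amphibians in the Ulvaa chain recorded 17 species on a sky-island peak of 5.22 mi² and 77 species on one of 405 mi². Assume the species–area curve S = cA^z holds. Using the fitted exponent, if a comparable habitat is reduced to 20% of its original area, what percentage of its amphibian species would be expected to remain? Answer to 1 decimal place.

57.2%

z = ln(77/17) / ln(405/5.22) = 1.5106 / 4.3514 = 0.3472
S_new/S_old = (A_new/A_old)^z = 0.2^0.3472 = exp(0.3472 × -1.6094) = 0.5719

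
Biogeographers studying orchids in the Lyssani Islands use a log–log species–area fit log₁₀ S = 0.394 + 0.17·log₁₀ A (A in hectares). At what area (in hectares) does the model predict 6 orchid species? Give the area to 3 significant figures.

6 = 2.477 × A^0.17  ⇒  A^0.17 = 6/2.477 = 2.422
ln A = ln(2.422) / 0.17 = 0.8845 / 0.17 = 5.2032
A = e^5.2032 ≈ 181.8 hectares

182 hectares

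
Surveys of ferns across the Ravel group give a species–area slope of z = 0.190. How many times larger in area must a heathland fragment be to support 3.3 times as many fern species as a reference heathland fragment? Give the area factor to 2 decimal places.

(A₂/A₁)^0.19 = 3.3, so A₂/A₁ = 3.3^(1/0.19) = 3.3^5.263
ln(A₂/A₁) = ln 3.3 / 0.19 = 1.1939 / 0.19 = 6.2838
A₂/A₁ = e^6.2838 ≈ 535.8

535.82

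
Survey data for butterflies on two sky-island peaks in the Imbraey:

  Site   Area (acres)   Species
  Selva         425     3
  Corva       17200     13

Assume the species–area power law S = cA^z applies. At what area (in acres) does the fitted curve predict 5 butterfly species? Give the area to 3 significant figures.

z = ln(13/3) / ln(17200/425) = 1.4663 / 3.7006 = 0.3962
c = 3 / 425^0.3962 = 3 / 11 = 0.2727
A = (5/0.2727)^(1/0.3962) ⇒ ln A = ln(18.34)/0.3962 = 7.3413
A = e^7.3413 ≈ 1543 acres

1540 acres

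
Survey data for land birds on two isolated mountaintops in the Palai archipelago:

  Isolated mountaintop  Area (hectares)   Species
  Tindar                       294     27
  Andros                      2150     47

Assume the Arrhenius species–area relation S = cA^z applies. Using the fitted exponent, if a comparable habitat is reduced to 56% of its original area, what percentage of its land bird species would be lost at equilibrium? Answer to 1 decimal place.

14.9%

z = ln(47/27) / ln(2150/294) = 0.5543 / 1.9896 = 0.2786
S_new/S_old = (A_new/A_old)^z = 0.56^0.2786 = exp(0.2786 × -0.5798) = 0.8508
Fraction lost = 1 − 0.8508 = 0.1492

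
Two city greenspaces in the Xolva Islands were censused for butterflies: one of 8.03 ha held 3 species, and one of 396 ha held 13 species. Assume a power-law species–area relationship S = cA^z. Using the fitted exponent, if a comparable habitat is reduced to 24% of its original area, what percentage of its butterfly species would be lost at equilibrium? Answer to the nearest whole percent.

z = ln(13/3) / ln(396/8.03) = 1.4663 / 3.8982 = 0.3762
S_new/S_old = (A_new/A_old)^z = 0.24^0.3762 = exp(0.3762 × -1.4271) = 0.5846
Fraction lost = 1 − 0.5846 = 0.4154

42%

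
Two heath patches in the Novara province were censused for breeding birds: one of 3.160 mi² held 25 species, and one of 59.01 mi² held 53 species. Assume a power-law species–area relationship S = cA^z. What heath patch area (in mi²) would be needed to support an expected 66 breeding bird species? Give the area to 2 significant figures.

140 mi²

z = ln(53/25) / ln(59.01/3.16) = 0.7514 / 2.9271 = 0.2567
c = 25 / 3.16^0.2567 = 25 / 1.344 = 18.61
A = (66/18.61)^(1/0.2567) ⇒ ln A = ln(3.547)/0.2567 = 4.9322
A = e^4.9322 ≈ 138.7 mi²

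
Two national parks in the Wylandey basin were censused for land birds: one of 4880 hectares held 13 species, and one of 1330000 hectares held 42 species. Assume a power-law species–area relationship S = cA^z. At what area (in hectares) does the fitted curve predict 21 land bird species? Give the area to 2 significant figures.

z = ln(42/13) / ln(1330000/4880) = 1.1727 / 5.6078 = 0.2091
c = 13 / 4880^0.2091 = 13 / 5.907 = 2.201
A = (21/2.201)^(1/0.2091) ⇒ ln A = ln(9.541)/0.2091 = 10.7862
A = e^10.7862 ≈ 48347 hectares

48000 hectares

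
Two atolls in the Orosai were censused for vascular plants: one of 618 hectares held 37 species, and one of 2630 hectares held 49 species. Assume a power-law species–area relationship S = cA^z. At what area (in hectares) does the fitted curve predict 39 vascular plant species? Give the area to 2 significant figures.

z = ln(49/37) / ln(2630/618) = 0.2809 / 1.4483 = 0.1940
c = 37 / 618^0.1940 = 37 / 3.478 = 10.64
A = (39/10.64)^(1/0.1940) ⇒ ln A = ln(3.666)/0.1940 = 6.6979
A = e^6.6979 ≈ 810.7 hectares

810 hectares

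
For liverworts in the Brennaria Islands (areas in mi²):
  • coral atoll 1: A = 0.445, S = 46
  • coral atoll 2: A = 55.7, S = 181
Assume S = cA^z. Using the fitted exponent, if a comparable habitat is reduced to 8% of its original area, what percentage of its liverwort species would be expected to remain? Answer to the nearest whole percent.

49%

z = ln(181/46) / ln(55.7/0.445) = 1.3699 / 4.8297 = 0.2836
S_new/S_old = (A_new/A_old)^z = 0.08^0.2836 = exp(0.2836 × -2.5257) = 0.4885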